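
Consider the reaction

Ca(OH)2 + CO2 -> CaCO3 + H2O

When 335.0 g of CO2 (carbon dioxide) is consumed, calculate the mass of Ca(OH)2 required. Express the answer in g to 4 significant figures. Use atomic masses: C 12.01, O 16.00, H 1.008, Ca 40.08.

564.0 g

M(CO2) = 12.01 + 2(16.00) = 44.01 g/mol.
M(Ca(OH)2) = 40.08 + 2(16.00) + 2(1.008) = 74.096 g/mol.
n(CO2) = 335.00 g / 44.01 g/mol = 7.6119 mol.
From the equation the CO2:Ca(OH)2 mole ratio is 1:1, so n(Ca(OH)2) = 7.6119 × 1/1 = 7.6119 mol.
Mass of Ca(OH)2 = 7.6119 mol × 74.096 g/mol = 564.01 g.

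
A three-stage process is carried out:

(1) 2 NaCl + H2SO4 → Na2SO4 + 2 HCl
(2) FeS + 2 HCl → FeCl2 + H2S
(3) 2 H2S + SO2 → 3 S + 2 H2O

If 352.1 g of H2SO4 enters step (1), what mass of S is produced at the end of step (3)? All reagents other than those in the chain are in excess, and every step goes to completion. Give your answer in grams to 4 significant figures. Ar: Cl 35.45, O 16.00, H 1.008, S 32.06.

M(H2SO4) = 2(1.008) + 32.06 + 4(16.00) = 98.076 g/mol.
M(S) = 32.06 g/mol.
n(H2SO4) = 352.1 / 98.076 = 3.5901 mol.
Reaction (1): H2SO4→HCl ratio 1:2 ⇒ n(HCl) = 7.1801 mol.
Reaction (2): HCl→H2S ratio 2:1 ⇒ n(H2S) = 3.5901 mol.
Reaction (3): H2S→S ratio 2:3 ⇒ n(S) = 5.3851 mol.
Mass of S = 5.3851 × 32.06 = 172.65 g.

172.6 g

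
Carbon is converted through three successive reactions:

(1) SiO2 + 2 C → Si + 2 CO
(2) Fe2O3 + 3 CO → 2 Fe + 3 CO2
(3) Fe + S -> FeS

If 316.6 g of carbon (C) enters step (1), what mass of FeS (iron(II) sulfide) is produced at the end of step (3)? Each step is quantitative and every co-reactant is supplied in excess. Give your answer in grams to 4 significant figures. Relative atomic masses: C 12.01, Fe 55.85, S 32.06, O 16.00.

M(C) = 12.01 g/mol.
M(FeS) = 55.85 + 32.06 = 87.91 g/mol.
n(C) = 316.6 / 12.01 = 26.361 mol.
Reaction (1): C→CO ratio 2:2 ⇒ n(CO) = 26.361 mol.
Reaction (2): CO→Fe ratio 3:2 ⇒ n(Fe) = 17.574 mol.
Reaction (3): Fe→FeS ratio 1:1 ⇒ n(FeS) = 17.574 mol.
Mass of FeS = 17.574 × 87.91 = 1545.0 g.

1545 g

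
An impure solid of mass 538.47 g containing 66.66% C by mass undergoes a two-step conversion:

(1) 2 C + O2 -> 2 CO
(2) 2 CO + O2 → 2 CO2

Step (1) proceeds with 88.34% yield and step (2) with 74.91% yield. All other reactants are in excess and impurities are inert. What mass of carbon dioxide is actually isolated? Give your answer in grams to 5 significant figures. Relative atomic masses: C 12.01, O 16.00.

870.43 g

Pure C = 538.47 × 0.6666 = 358.944 g.
M(C) = 12.01 g/mol.
M(CO2) = 12.01 + 2(16.00) = 44.01 g/mol.
n(C) = 358.944 / 12.01 = 29.8871 mol.
Step 1 (C:CO = 2:2): theoretical n(CO) = 29.8871 mol; at 88.34% yield, n(CO) = 26.4023 mol.
Step 2 (CO:CO2 = 2:2): theoretical n(CO2) = 26.4023 mol, so theoretical mass = 26.4023 × 44.01 = 1161.96 g.
At 74.91% yield, actual mass of CO2 = 1161.96 × 0.7491 = 870.427 g.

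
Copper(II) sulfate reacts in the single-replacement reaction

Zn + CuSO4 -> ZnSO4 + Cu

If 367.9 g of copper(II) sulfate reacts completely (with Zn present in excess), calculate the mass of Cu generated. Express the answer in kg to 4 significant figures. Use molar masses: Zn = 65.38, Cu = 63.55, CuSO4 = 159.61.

n(CuSO4) = 367.90 g / 159.61 g/mol = 2.3050 mol.
From the equation the CuSO4:Cu mole ratio is 1:1, so n(Cu) = 2.3050 × 1/1 = 2.3050 mol.
Mass of Cu = 2.3050 mol × 63.55 g/mol = 146.48 g.
Converting to kg: 146.48 g = 0.1465 kg.

0.1465 kg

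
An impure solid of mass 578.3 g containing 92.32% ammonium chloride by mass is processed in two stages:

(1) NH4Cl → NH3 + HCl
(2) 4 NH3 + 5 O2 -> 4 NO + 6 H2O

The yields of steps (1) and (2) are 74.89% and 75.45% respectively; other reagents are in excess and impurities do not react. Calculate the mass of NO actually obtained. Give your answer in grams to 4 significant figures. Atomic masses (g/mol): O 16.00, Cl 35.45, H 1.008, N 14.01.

169.2 g

Pure NH4Cl = 578.3 × 0.9232 = 533.89 g.
M(NH4Cl) = 14.01 + 4(1.008) + 35.45 = 53.492 g/mol.
M(NO) = 14.01 + 16.00 = 30.01 g/mol.
n(NH4Cl) = 533.89 / 53.492 = 9.9807 mol.
Step 1 (NH4Cl:NH3 = 1:1): theoretical n(NH3) = 9.9807 mol; at 74.89% yield, n(NH3) = 7.4745 mol.
Step 2 (NH3:NO = 4:4): theoretical n(NO) = 7.4745 mol, so theoretical mass = 7.4745 × 30.01 = 224.31 g.
At 75.45% yield, actual mass of NO = 224.31 × 0.7545 = 169.24 g.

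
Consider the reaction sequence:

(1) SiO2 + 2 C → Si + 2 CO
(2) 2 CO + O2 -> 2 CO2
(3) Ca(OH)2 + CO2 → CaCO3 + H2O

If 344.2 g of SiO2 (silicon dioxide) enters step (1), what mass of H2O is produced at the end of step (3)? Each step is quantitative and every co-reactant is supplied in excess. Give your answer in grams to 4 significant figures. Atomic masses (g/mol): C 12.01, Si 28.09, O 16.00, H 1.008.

M(SiO2) = 28.09 + 2(16.00) = 60.09 g/mol.
M(H2O) = 2(1.008) + 16.00 = 18.016 g/mol.
n(SiO2) = 344.2 / 60.09 = 5.7281 mol.
Reaction (1): SiO2→CO ratio 1:2 ⇒ n(CO) = 11.456 mol.
Reaction (2): CO→CO2 ratio 2:2 ⇒ n(CO2) = 11.456 mol.
Reaction (3): CO2→H2O ratio 1:1 ⇒ n(H2O) = 11.456 mol.
Mass of H2O = 11.456 × 18.016 = 206.39 g.

206.4 g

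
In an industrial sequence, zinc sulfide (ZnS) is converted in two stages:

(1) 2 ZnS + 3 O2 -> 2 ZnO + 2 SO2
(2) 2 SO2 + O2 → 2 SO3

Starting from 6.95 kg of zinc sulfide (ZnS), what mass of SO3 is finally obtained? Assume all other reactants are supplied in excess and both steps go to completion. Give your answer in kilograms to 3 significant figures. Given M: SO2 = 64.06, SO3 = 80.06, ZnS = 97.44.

6.95 kg = 6950 g.
n(ZnS) = 6950 / 97.44 = 71.33 mol.
Step 1 gives a 2:2 ratio of ZnS to SO2, so n(SO2) = 71.33 mol.
In step 2 the SO2:SO3 ratio is 2:2, so n(SO3) = 71.33 mol.
Mass of SO3 = 71.33 × 80.06 = 5710 g = 5.71 kg.

5.71 kg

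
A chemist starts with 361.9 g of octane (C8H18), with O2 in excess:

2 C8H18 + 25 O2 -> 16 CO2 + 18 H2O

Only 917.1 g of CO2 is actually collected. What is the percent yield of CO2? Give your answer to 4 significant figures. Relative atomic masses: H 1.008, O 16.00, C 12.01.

M(C8H18) = 8(12.01) + 18(1.008) = 114.224 g/mol.
M(CO2) = 12.01 + 2(16.00) = 44.01 g/mol.
n(C8H18) = 361.90 g / 114.224 g/mol = 3.1683 mol.
From the equation the C8H18:CO2 mole ratio is 2:16, so n(CO2) = 3.1683 × 16/2 = 25.347 mol.
Mass of CO2 = 25.347 mol × 44.01 g/mol = 1115.5 g.
This is the theoretical yield. Percent yield = 917.1 g / 1115.5 g × 100% = 82.214%.

82.21 %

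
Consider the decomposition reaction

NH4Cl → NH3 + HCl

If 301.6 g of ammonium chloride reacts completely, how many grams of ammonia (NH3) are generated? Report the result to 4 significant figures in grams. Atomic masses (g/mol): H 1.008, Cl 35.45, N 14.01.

96.04 g

M(NH4Cl) = 14.01 + 4(1.008) + 35.45 = 53.492 g/mol.
M(NH3) = 14.01 + 3(1.008) = 17.034 g/mol.
n(NH4Cl) = 301.60 g / 53.492 g/mol = 5.6382 mol.
From the equation the NH4Cl:NH3 mole ratio is 1:1, so n(NH3) = 5.6382 × 1/1 = 5.6382 mol.
Mass of NH3 = 5.6382 mol × 17.034 g/mol = 96.042 g.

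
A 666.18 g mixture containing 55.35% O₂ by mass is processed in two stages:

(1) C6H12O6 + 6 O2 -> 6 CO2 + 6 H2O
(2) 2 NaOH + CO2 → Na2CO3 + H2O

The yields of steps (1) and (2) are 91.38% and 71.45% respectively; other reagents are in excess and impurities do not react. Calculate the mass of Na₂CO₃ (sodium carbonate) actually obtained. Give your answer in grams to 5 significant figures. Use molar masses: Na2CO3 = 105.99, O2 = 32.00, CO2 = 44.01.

Pure O2 = 666.18 × 0.5535 = 368.731 g.
n(O2) = 368.731 / 32.00 = 11.5228 mol.
Step 1 (O2:CO2 = 6:6): theoretical n(CO2) = 11.5228 mol; at 91.38% yield, n(CO2) = 10.5296 mol.
Step 2 (CO2:Na2CO3 = 1:1): theoretical n(Na2CO3) = 10.5296 mol, so theoretical mass = 10.5296 × 105.99 = 1116.03 g.
At 71.45% yield, actual mass of Na2CO3 = 1116.03 × 0.7145 = 797.402 g.

797.40 g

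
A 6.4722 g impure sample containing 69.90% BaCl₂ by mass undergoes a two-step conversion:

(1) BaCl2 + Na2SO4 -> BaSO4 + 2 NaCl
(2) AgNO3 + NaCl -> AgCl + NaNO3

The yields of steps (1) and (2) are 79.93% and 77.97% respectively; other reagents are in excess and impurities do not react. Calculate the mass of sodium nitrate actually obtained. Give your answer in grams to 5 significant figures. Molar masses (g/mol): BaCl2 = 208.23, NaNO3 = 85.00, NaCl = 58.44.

Pure BaCl2 = 6.4722 × 0.6990 = 4.52407 g.
n(BaCl2) = 4.52407 / 208.23 = 0.0217263 mol.
Step 1 (BaCl2:NaCl = 1:2): theoretical n(NaCl) = 0.0434526 mol; at 79.93% yield, n(NaCl) = 0.0347317 mol.
Step 2 (NaCl:NaNO3 = 1:1): theoretical n(NaNO3) = 0.0347317 mol, so theoretical mass = 0.0347317 × 85.00 = 2.95219 g.
At 77.97% yield, actual mass of NaNO3 = 2.95219 × 0.7797 = 2.30182 g.

2.3018 g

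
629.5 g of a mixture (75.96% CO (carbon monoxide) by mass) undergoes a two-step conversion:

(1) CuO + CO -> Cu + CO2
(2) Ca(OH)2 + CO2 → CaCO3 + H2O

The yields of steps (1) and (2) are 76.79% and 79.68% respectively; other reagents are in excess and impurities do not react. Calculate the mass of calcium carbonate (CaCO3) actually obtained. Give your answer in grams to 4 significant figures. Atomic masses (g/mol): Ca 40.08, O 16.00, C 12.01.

Pure CO = 629.5 × 0.7596 = 478.17 g.
M(CO) = 12.01 + 16.00 = 28.01 g/mol.
M(CaCO3) = 40.08 + 12.01 + 3(16.00) = 100.09 g/mol.
n(CO) = 478.17 / 28.01 = 17.071 mol.
Step 1 (CO:CO2 = 1:1): theoretical n(CO2) = 17.071 mol; at 76.79% yield, n(CO2) = 13.109 mol.
Step 2 (CO2:CaCO3 = 1:1): theoretical n(CaCO3) = 13.109 mol, so theoretical mass = 13.109 × 100.09 = 1312.1 g.
At 79.68% yield, actual mass of CaCO3 = 1312.1 × 0.7968 = 1045.5 g.

1045 g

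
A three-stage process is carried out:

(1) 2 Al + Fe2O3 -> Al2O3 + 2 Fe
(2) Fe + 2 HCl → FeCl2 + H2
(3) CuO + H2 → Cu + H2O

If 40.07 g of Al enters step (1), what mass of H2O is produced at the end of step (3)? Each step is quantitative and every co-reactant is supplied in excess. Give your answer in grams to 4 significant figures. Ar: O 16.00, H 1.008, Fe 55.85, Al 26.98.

M(Al) = 26.98 g/mol.
M(H2O) = 2(1.008) + 16.00 = 18.016 g/mol.
n(Al) = 40.07 / 26.98 = 1.4852 mol.
Reaction (1): Al→Fe ratio 2:2 ⇒ n(Fe) = 1.4852 mol.
Reaction (2): Fe→H2 ratio 1:1 ⇒ n(H2) = 1.4852 mol.
Reaction (3): H2→H2O ratio 1:1 ⇒ n(H2O) = 1.4852 mol.
Mass of H2O = 1.4852 × 18.016 = 26.757 g.

26.76 g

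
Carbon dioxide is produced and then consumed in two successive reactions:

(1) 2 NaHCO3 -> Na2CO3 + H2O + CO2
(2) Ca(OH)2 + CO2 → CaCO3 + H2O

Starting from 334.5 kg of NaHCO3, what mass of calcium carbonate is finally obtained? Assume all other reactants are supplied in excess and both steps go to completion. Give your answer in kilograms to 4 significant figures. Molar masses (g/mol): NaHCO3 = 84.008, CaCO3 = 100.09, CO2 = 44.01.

334.5 kg = 334500 g.
n(NaHCO3) = 334500 / 84.008 = 3981.8 mol.
Step 1 gives a 2:1 ratio of NaHCO3 to CO2, so n(CO2) = 1990.9 mol.
In step 2 the CO2:CaCO3 ratio is 1:1, so n(CaCO3) = 1990.9 mol.
Mass of CaCO3 = 1990.9 × 100.09 = 199270 g = 199.3 kg.

199.3 kg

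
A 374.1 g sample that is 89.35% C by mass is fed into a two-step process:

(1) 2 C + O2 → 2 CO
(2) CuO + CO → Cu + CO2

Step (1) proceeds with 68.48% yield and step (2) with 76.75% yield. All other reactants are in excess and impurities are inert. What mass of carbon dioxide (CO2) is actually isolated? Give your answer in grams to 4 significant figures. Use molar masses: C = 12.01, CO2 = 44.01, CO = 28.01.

Pure C = 374.1 × 0.8935 = 334.26 g.
n(C) = 334.26 / 12.01 = 27.832 mol.
Step 1 (C:CO = 2:2): theoretical n(CO) = 27.832 mol; at 68.48% yield, n(CO) = 19.059 mol.
Step 2 (CO:CO2 = 1:1): theoretical n(CO2) = 19.059 mol, so theoretical mass = 19.059 × 44.01 = 838.79 g.
At 76.75% yield, actual mass of CO2 = 838.79 × 0.7675 = 643.77 g.

643.8 g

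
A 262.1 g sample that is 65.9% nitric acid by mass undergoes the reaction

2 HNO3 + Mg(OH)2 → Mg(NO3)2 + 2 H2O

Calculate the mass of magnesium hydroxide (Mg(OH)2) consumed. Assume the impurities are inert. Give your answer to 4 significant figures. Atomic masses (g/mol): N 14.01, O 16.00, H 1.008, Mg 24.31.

79.93 g

Mass of pure HNO3 = 262.1 g × 0.659 = 172.72 g.
M(HNO3) = 1.008 + 14.01 + 3(16.00) = 63.018 g/mol.
M(Mg(OH)2) = 24.31 + 2(16.00) + 2(1.008) = 58.326 g/mol.
n(HNO3) = 172.72 g / 63.018 g/mol = 2.7409 mol.
From the equation the HNO3:Mg(OH)2 mole ratio is 2:1, so n(Mg(OH)2) = 2.7409 × 1/2 = 1.3704 mol.
Mass of Mg(OH)2 = 1.3704 mol × 58.326 g/mol = 79.932 g.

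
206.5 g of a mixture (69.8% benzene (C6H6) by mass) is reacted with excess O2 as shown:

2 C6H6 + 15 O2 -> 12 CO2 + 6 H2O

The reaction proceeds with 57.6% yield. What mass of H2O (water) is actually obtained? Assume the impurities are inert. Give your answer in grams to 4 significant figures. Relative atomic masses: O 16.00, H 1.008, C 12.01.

57.45 g

Pure C6H6 available = 206.5 g × 0.698 = 144.14 g.
M(C6H6) = 6(12.01) + 6(1.008) = 78.108 g/mol.
M(H2O) = 2(1.008) + 16.00 = 18.016 g/mol.
n(C6H6) = 144.14 g / 78.108 g/mol = 1.8454 mol.
From the equation the C6H6:H2O mole ratio is 2:6, so n(H2O) = 1.8454 × 6/2 = 5.5361 mol.
Mass of H2O = 5.5361 mol × 18.016 g/mol = 99.738 g.
Actual mass collected = 99.738 g × 0.576 = 57.449 g.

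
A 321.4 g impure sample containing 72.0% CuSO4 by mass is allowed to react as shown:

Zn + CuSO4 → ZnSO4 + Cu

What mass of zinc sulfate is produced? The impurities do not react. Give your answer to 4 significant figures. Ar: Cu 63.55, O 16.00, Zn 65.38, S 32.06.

234.1 g

Mass of pure CuSO4 = 321.4 g × 0.720 = 231.41 g.
M(CuSO4) = 63.55 + 32.06 + 4(16.00) = 159.61 g/mol.
M(ZnSO4) = 65.38 + 32.06 + 4(16.00) = 161.44 g/mol.
n(CuSO4) = 231.41 g / 159.61 g/mol = 1.4498 mol.
From the equation the CuSO4:ZnSO4 mole ratio is 1:1, so n(ZnSO4) = 1.4498 × 1/1 = 1.4498 mol.
Mass of ZnSO4 = 1.4498 mol × 161.44 g/mol = 234.06 g.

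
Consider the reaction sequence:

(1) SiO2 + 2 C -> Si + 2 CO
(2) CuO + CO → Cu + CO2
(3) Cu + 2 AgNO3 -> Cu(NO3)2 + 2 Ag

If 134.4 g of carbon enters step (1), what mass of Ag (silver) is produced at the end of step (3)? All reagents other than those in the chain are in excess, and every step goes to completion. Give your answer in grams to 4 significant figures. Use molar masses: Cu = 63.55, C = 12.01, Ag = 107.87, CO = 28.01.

n(C) = 134.4 / 12.01 = 11.191 mol.
Reaction (1): C→CO ratio 2:2 ⇒ n(CO) = 11.191 mol.
Reaction (2): CO→Cu ratio 1:1 ⇒ n(Cu) = 11.191 mol.
Reaction (3): Cu→Ag ratio 1:2 ⇒ n(Ag) = 22.381 mol.
Mass of Ag = 22.381 × 107.87 = 2414.3 g.

2414 g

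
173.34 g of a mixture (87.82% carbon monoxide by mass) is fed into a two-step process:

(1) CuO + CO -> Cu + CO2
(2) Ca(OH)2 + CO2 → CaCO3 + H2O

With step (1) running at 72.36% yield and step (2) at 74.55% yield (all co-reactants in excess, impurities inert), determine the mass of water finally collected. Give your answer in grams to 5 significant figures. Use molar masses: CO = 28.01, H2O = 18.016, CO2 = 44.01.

52.818 g

Pure CO = 173.34 × 0.8782 = 152.227 g.
n(CO) = 152.227 / 28.01 = 5.43474 mol.
Step 1 (CO:CO2 = 1:1): theoretical n(CO2) = 5.43474 mol; at 72.36% yield, n(CO2) = 3.93258 mol.
Step 2 (CO2:H2O = 1:1): theoretical n(H2O) = 3.93258 mol, so theoretical mass = 3.93258 × 18.016 = 70.8494 g.
At 74.55% yield, actual mass of H2O = 70.8494 × 0.7455 = 52.8182 g.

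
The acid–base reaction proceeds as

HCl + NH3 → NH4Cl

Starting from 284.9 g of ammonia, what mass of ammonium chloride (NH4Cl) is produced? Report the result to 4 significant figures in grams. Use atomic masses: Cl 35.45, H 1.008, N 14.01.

894.7 g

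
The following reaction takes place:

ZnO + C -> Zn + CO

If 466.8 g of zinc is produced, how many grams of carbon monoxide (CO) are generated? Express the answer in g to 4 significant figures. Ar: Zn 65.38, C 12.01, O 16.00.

200.0 g

M(Zn) = 65.38 g/mol.
M(CO) = 12.01 + 16.00 = 28.01 g/mol.
n(Zn) = 466.80 g / 65.38 g/mol = 7.1398 mol.
From the equation the Zn:CO mole ratio is 1:1, so n(CO) = 7.1398 × 1/1 = 7.1398 mol.
Mass of CO = 7.1398 mol × 28.01 g/mol = 199.99 g.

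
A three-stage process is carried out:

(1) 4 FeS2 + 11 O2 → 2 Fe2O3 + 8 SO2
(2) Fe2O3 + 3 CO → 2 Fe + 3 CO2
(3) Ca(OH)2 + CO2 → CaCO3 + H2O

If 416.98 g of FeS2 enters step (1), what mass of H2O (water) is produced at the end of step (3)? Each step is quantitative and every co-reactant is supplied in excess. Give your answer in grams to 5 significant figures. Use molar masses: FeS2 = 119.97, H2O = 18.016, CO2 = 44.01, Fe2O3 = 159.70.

n(FeS2) = 416.98 / 119.97 = 3.47570 mol.
Reaction (1): FeS2→Fe2O3 ratio 4:2 ⇒ n(Fe2O3) = 1.73785 mol.
Reaction (2): Fe2O3→CO2 ratio 1:3 ⇒ n(CO2) = 5.21355 mol.
Reaction (3): CO2→H2O ratio 1:1 ⇒ n(H2O) = 5.21355 mol.
Mass of H2O = 5.21355 × 18.016 = 93.9274 g.

93.927 g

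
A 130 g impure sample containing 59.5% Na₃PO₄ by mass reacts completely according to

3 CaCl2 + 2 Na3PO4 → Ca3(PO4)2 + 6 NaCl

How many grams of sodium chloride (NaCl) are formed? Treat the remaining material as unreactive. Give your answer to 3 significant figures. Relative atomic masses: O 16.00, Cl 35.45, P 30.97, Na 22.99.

82.7 g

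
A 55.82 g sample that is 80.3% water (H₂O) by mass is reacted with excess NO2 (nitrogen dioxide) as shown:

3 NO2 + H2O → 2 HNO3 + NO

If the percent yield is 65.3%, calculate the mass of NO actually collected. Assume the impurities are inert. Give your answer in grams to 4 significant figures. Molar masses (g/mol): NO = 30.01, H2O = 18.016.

48.76 g

Pure H2O available = 55.82 g × 0.803 = 44.823 g.
n(H2O) = 44.823 g / 18.016 g/mol = 2.4880 mol.
From the equation the H2O:NO mole ratio is 1:1, so n(NO) = 2.4880 × 1/1 = 2.4880 mol.
Mass of NO = 2.4880 mol × 30.01 g/mol = 74.664 g.
Actual mass collected = 74.664 g × 0.653 = 48.756 g.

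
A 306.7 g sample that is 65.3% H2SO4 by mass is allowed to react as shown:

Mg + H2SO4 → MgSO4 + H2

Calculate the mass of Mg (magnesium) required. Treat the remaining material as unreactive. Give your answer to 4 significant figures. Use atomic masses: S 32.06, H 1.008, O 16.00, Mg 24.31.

49.64 g

Mass of pure H2SO4 = 306.7 g × 0.653 = 200.28 g.
M(H2SO4) = 2(1.008) + 32.06 + 4(16.00) = 98.076 g/mol.
M(Mg) = 24.31 g/mol.
n(H2SO4) = 200.28 g / 98.076 g/mol = 2.0420 mol.
From the equation the H2SO4:Mg mole ratio is 1:1, so n(Mg) = 2.0420 × 1/1 = 2.0420 mol.
Mass of Mg = 2.0420 mol × 24.31 g/mol = 49.642 g.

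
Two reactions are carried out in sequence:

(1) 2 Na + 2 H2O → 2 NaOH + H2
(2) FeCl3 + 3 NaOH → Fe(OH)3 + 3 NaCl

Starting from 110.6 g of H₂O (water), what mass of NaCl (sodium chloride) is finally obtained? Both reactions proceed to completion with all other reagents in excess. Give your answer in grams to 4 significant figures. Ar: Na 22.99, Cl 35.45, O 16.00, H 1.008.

M(H2O) = 2(1.008) + 16.00 = 18.016 g/mol.
M(NaCl) = 22.99 + 35.45 = 58.44 g/mol.
n(H2O) = 110.60 / 18.016 = 6.1390 mol.
Step 1 gives a 2:2 ratio of H2O to NaOH, so n(NaOH) = 6.1390 mol.
In step 2 the NaOH:NaCl ratio is 3:3, so n(NaCl) = 6.1390 mol.
Mass of NaCl = 6.1390 × 58.44 = 358.76 g.

358.8 g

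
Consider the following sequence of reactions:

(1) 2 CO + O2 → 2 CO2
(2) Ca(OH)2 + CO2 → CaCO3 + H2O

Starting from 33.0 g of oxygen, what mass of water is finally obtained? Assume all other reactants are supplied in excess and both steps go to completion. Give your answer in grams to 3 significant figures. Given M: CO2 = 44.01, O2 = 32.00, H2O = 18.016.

37.2 g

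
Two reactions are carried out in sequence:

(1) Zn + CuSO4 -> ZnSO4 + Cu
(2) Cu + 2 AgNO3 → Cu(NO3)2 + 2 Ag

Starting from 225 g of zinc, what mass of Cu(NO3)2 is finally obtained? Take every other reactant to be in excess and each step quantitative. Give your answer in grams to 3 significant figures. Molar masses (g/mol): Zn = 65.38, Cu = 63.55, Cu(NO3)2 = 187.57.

646 g

n(Zn) = 225.0 / 65.38 = 3.441 mol.
Step 1 gives a 1:1 ratio of Zn to Cu, so n(Cu) = 3.441 mol.
In step 2 the Cu:Cu(NO3)2 ratio is 1:1, so n(Cu(NO3)2) = 3.441 mol.
Mass of Cu(NO3)2 = 3.441 × 187.57 = 645.5 g.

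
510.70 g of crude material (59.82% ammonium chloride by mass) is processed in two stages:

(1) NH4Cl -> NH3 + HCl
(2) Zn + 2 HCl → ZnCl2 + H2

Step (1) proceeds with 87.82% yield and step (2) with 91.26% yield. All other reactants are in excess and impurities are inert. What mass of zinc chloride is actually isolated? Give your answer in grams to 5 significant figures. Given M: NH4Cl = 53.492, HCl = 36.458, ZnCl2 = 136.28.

Pure NH4Cl = 510.70 × 0.5982 = 305.501 g.
n(NH4Cl) = 305.501 / 53.492 = 5.71115 mol.
Step 1 (NH4Cl:HCl = 1:1): theoretical n(HCl) = 5.71115 mol; at 87.82% yield, n(HCl) = 5.01553 mol.
Step 2 (HCl:ZnCl2 = 2:1): theoretical n(ZnCl2) = 2.50777 mol, so theoretical mass = 2.50777 × 136.28 = 341.758 g.
At 91.26% yield, actual mass of ZnCl2 = 341.758 × 0.9126 = 311.889 g.

311.89 g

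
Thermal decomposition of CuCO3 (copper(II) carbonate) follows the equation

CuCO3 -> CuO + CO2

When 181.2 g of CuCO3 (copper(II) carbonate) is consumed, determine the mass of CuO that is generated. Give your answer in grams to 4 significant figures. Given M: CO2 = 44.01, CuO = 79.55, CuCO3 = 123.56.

116.7 g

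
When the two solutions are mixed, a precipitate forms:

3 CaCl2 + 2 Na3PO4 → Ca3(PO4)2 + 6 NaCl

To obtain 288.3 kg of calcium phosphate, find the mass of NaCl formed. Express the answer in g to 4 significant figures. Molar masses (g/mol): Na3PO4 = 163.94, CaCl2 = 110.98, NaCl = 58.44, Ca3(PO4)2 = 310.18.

325900 g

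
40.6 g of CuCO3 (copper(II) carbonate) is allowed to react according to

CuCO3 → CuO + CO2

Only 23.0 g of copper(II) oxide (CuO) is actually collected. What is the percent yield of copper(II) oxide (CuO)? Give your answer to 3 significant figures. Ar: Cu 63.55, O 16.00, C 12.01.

M(CuCO3) = 63.55 + 12.01 + 3(16.00) = 123.56 g/mol.
M(CuO) = 63.55 + 16.00 = 79.55 g/mol.
n(CuCO3) = 40.60 g / 123.56 g/mol = 0.3286 mol.
From the equation the CuCO3:CuO mole ratio is 1:1, so n(CuO) = 0.3286 × 1/1 = 0.3286 mol.
Mass of CuO = 0.3286 mol × 79.55 g/mol = 26.14 g.
This is the theoretical yield. Percent yield = 23.0 g / 26.14 g × 100% = 87.99%.

88.0 %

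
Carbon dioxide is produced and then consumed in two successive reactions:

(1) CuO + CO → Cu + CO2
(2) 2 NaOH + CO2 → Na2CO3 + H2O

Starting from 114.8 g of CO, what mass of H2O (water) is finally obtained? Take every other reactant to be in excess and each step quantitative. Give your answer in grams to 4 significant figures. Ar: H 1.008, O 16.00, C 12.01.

M(CO) = 12.01 + 16.00 = 28.01 g/mol.
M(H2O) = 2(1.008) + 16.00 = 18.016 g/mol.
n(CO) = 114.80 / 28.01 = 4.0985 mol.
Step 1 gives a 1:1 ratio of CO to CO2, so n(CO2) = 4.0985 mol.
In step 2 the CO2:H2O ratio is 1:1, so n(H2O) = 4.0985 mol.
Mass of H2O = 4.0985 × 18.016 = 73.839 g.

73.84 g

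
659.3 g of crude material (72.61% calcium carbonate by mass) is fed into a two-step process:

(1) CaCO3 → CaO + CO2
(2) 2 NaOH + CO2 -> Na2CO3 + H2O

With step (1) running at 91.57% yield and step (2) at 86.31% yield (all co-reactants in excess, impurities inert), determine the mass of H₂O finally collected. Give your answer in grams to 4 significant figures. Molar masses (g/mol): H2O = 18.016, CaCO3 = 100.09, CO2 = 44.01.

68.10 g

Pure CaCO3 = 659.3 × 0.7261 = 478.72 g.
n(CaCO3) = 478.72 / 100.09 = 4.7829 mol.
Step 1 (CaCO3:CO2 = 1:1): theoretical n(CO2) = 4.7829 mol; at 91.57% yield, n(CO2) = 4.3797 mol.
Step 2 (CO2:H2O = 1:1): theoretical n(H2O) = 4.3797 mol, so theoretical mass = 4.3797 × 18.016 = 78.904 g.
At 86.31% yield, actual mass of H2O = 78.904 × 0.8631 = 68.102 g.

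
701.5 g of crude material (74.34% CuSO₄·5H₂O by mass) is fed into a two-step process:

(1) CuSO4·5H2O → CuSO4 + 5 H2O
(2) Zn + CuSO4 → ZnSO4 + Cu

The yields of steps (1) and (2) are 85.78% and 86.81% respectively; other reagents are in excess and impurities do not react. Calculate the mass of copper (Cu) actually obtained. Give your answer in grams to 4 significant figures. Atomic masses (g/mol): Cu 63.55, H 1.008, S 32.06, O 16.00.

Pure CuSO4·5H2O = 701.5 × 0.7434 = 521.50 g.
M(CuSO4·5H2O) = 63.55 + 32.06 + 9(16.00) + 10(1.008) = 249.69 g/mol.
M(Cu) = 63.55 g/mol.
n(CuSO4·5H2O) = 521.50 / 249.69 = 2.0886 mol.
Step 1 (CuSO4·5H2O:CuSO4 = 1:1): theoretical n(CuSO4) = 2.0886 mol; at 85.78% yield, n(CuSO4) = 1.7916 mol.
Step 2 (CuSO4:Cu = 1:1): theoretical n(Cu) = 1.7916 mol, so theoretical mass = 1.7916 × 63.55 = 113.85 g.
At 86.81% yield, actual mass of Cu = 113.85 × 0.8681 = 98.837 g.

98.84 g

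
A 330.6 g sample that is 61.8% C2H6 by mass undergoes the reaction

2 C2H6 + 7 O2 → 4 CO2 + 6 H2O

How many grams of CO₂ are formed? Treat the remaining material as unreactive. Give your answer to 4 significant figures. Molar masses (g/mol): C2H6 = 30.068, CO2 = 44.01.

Mass of pure C2H6 = 330.6 g × 0.618 = 204.31 g.
n(C2H6) = 204.31 g / 30.068 g/mol = 6.7950 mol.
From the equation the C2H6:CO2 mole ratio is 2:4, so n(CO2) = 6.7950 × 4/2 = 13.590 mol.
Mass of CO2 = 13.590 mol × 44.01 g/mol = 598.09 g.

598.1 g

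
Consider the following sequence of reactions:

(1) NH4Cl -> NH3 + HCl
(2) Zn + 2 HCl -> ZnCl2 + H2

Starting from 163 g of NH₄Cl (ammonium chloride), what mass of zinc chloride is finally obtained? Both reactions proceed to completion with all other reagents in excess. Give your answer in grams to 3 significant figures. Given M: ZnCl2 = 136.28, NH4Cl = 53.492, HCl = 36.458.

208 g

n(NH4Cl) = 163.0 / 53.492 = 3.047 mol.
Step 1 gives a 1:1 ratio of NH4Cl to HCl, so n(HCl) = 3.047 mol.
In step 2 the HCl:ZnCl2 ratio is 2:1, so n(ZnCl2) = 1.524 mol.
Mass of ZnCl2 = 1.524 × 136.28 = 207.6 g.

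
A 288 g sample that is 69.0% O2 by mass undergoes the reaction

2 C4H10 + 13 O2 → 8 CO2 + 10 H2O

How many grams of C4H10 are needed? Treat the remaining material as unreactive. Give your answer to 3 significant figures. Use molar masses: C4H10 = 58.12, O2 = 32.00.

Mass of pure O2 = 288 g × 0.690 = 198.7 g.
n(O2) = 198.7 g / 32.00 g/mol = 6.210 mol.
From the equation the O2:C4H10 mole ratio is 13:2, so n(C4H10) = 6.210 × 2/13 = 0.9554 mol.
Mass of C4H10 = 0.9554 mol × 58.12 g/mol = 55.53 g.

55.5 g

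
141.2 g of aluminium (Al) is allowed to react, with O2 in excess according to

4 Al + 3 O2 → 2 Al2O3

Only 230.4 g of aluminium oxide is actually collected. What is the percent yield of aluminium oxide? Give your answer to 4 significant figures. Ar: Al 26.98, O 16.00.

86.36 %

M(Al) = 26.98 g/mol.
M(Al2O3) = 2(26.98) + 3(16.00) = 101.96 g/mol.
n(Al) = 141.20 g / 26.98 g/mol = 5.2335 mol.
From the equation the Al:Al2O3 mole ratio is 4:2, so n(Al2O3) = 5.2335 × 2/4 = 2.6168 mol.
Mass of Al2O3 = 2.6168 mol × 101.96 g/mol = 266.80 g.
This is the theoretical yield. Percent yield = 230.4 g / 266.80 g × 100% = 86.355%.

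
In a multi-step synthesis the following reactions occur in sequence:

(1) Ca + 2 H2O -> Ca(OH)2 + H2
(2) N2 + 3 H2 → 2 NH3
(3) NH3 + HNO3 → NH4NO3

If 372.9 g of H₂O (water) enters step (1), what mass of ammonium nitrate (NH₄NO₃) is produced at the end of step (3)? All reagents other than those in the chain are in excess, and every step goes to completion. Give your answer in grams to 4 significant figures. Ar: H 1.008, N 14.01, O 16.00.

M(H2O) = 2(1.008) + 16.00 = 18.016 g/mol.
M(NH4NO3) = 2(14.01) + 4(1.008) + 3(16.00) = 80.052 g/mol.
n(H2O) = 372.9 / 18.016 = 20.698 mol.
Reaction (1): H2O→H2 ratio 2:1 ⇒ n(H2) = 10.349 mol.
Reaction (2): H2→NH3 ratio 3:2 ⇒ n(NH3) = 6.8994 mol.
Reaction (3): NH3→NH4NO3 ratio 1:1 ⇒ n(NH4NO3) = 6.8994 mol.
Mass of NH4NO3 = 6.8994 × 80.052 = 552.31 g.

552.3 g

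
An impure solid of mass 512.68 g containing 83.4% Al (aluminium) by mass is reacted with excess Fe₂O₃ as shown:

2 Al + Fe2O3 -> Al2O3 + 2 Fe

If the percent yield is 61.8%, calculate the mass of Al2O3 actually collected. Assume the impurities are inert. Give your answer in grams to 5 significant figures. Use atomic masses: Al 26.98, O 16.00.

Pure Al available = 512.68 g × 0.834 = 427.575 g.
M(Al) = 26.98 g/mol.
M(Al2O3) = 2(26.98) + 3(16.00) = 101.96 g/mol.
n(Al) = 427.575 g / 26.98 g/mol = 15.8479 mol.
From the equation the Al:Al2O3 mole ratio is 2:1, so n(Al2O3) = 15.8479 × 1/2 = 7.92393 mol.
Mass of Al2O3 = 7.92393 mol × 101.96 g/mol = 807.924 g.
Actual mass collected = 807.924 g × 0.618 = 499.297 g.

499.30 g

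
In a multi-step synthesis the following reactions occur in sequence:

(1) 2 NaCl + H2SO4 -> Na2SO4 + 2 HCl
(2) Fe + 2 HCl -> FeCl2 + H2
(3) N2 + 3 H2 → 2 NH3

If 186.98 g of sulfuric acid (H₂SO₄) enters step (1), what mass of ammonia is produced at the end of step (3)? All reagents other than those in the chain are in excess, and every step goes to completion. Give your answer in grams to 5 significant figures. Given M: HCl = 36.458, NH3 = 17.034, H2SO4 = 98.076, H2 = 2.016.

21.650 g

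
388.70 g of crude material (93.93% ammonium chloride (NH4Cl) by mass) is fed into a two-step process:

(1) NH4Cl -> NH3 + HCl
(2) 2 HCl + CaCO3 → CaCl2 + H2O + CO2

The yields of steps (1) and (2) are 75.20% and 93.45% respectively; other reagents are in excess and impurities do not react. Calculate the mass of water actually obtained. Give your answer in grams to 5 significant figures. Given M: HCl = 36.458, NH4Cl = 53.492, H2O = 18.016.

Pure NH4Cl = 388.70 × 0.9393 = 365.106 g.
n(NH4Cl) = 365.106 / 53.492 = 6.82543 mol.
Step 1 (NH4Cl:HCl = 1:1): theoretical n(HCl) = 6.82543 mol; at 75.20% yield, n(HCl) = 5.13272 mol.
Step 2 (HCl:H2O = 2:1): theoretical n(H2O) = 2.56636 mol, so theoretical mass = 2.56636 × 18.016 = 46.2356 g.
At 93.45% yield, actual mass of H2O = 46.2356 × 0.9345 = 43.2071 g.

43.207 g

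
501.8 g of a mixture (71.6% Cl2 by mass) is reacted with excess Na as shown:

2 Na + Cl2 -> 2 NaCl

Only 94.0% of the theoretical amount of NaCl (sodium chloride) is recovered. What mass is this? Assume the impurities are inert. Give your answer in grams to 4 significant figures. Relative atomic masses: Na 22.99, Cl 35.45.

556.8 g

Pure Cl2 available = 501.8 g × 0.716 = 359.29 g.
M(Cl2) = 2(35.45) = 70.90 g/mol.
M(NaCl) = 22.99 + 35.45 = 58.44 g/mol.
n(Cl2) = 359.29 g / 70.90 g/mol = 5.0675 mol.
From the equation the Cl2:NaCl mole ratio is 1:2, so n(NaCl) = 5.0675 × 2/1 = 10.135 mol.
Mass of NaCl = 10.135 mol × 58.44 g/mol = 592.29 g.
Actual mass collected = 592.29 g × 0.940 = 556.76 g.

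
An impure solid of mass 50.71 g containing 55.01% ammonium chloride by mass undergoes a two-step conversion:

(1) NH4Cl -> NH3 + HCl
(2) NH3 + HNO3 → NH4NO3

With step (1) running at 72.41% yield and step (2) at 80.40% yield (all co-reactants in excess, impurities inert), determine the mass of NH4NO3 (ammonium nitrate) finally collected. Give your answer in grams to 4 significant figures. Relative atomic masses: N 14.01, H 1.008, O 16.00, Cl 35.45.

24.30 g

Pure NH4Cl = 50.71 × 0.5501 = 27.896 g.
M(NH4Cl) = 14.01 + 4(1.008) + 35.45 = 53.492 g/mol.
M(NH4NO3) = 2(14.01) + 4(1.008) + 3(16.00) = 80.052 g/mol.
n(NH4Cl) = 27.896 / 53.492 = 0.52149 mol.
Step 1 (NH4Cl:NH3 = 1:1): theoretical n(NH3) = 0.52149 mol; at 72.41% yield, n(NH3) = 0.37761 mol.
Step 2 (NH3:NH4NO3 = 1:1): theoretical n(NH4NO3) = 0.37761 mol, so theoretical mass = 0.37761 × 80.052 = 30.229 g.
At 80.40% yield, actual mass of NH4NO3 = 30.229 × 0.8040 = 24.304 g.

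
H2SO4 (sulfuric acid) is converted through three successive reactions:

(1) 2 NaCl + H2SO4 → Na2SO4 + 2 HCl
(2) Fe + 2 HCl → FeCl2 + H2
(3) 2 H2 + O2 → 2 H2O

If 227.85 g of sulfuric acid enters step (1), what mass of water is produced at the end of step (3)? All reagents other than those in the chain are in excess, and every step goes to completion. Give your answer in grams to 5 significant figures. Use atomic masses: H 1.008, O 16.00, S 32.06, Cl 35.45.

M(H2SO4) = 2(1.008) + 32.06 + 4(16.00) = 98.076 g/mol.
M(H2O) = 2(1.008) + 16.00 = 18.016 g/mol.
n(H2SO4) = 227.85 / 98.076 = 2.32320 mol.
Reaction (1): H2SO4→HCl ratio 1:2 ⇒ n(HCl) = 4.64640 mol.
Reaction (2): HCl→H2 ratio 2:1 ⇒ n(H2) = 2.32320 mol.
Reaction (3): H2→H2O ratio 2:2 ⇒ n(H2O) = 2.32320 mol.
Mass of H2O = 2.32320 × 18.016 = 41.8547 g.

41.855 g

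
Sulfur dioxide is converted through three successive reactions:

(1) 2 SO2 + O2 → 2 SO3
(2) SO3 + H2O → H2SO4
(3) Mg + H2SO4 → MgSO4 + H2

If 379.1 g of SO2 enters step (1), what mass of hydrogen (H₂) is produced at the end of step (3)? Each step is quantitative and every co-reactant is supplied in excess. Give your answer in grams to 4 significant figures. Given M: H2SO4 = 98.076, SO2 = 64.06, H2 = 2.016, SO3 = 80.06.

11.93 g

n(SO2) = 379.1 / 64.06 = 5.9179 mol.
Reaction (1): SO2→SO3 ratio 2:2 ⇒ n(SO3) = 5.9179 mol.
Reaction (2): SO3→H2SO4 ratio 1:1 ⇒ n(H2SO4) = 5.9179 mol.
Reaction (3): H2SO4→H2 ratio 1:1 ⇒ n(H2) = 5.9179 mol.
Mass of H2 = 5.9179 × 2.016 = 11.930 g.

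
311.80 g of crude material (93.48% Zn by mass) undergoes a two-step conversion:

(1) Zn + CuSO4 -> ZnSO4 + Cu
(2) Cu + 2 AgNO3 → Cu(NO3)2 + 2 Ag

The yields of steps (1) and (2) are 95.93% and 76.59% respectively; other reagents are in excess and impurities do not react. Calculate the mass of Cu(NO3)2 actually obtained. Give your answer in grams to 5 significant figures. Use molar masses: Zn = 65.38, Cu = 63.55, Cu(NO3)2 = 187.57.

Pure Zn = 311.80 × 0.9348 = 291.471 g.
n(Zn) = 291.471 / 65.38 = 4.45810 mol.
Step 1 (Zn:Cu = 1:1): theoretical n(Cu) = 4.45810 mol; at 95.93% yield, n(Cu) = 4.27666 mol.
Step 2 (Cu:Cu(NO3)2 = 1:1): theoretical n(Cu(NO3)2) = 4.27666 mol, so theoretical mass = 4.27666 × 187.57 = 802.172 g.
At 76.59% yield, actual mass of Cu(NO3)2 = 802.172 × 0.7659 = 614.384 g.

614.38 g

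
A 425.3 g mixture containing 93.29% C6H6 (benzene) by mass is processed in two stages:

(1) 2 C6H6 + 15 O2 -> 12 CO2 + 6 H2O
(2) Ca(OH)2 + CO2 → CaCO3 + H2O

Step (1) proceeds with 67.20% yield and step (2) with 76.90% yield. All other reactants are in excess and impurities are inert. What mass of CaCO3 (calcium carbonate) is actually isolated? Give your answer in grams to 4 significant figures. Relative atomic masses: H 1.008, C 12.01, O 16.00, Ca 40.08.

1576 g

Pure C6H6 = 425.3 × 0.9329 = 396.76 g.
M(C6H6) = 6(12.01) + 6(1.008) = 78.108 g/mol.
M(CaCO3) = 40.08 + 12.01 + 3(16.00) = 100.09 g/mol.
n(C6H6) = 396.76 / 78.108 = 5.0797 mol.
Step 1 (C6H6:CO2 = 2:12): theoretical n(CO2) = 30.478 mol; at 67.20% yield, n(CO2) = 20.481 mol.
Step 2 (CO2:CaCO3 = 1:1): theoretical n(CaCO3) = 20.481 mol, so theoretical mass = 20.481 × 100.09 = 2050.0 g.
At 76.90% yield, actual mass of CaCO3 = 2050.0 × 0.7690 = 1576.4 g.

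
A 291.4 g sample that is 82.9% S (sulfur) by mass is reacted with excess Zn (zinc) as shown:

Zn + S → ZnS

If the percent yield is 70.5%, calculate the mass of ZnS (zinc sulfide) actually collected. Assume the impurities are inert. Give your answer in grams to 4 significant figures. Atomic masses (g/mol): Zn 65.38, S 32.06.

517.6 g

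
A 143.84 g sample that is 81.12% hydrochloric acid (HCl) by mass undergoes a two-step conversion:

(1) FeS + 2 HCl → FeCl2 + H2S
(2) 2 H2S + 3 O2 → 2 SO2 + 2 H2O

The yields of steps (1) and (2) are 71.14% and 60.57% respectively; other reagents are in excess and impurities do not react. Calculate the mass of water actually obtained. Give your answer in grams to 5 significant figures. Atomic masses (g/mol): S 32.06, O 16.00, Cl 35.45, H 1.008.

12.423 g

Pure HCl = 143.84 × 0.8112 = 116.683 g.
M(HCl) = 1.008 + 35.45 = 36.458 g/mol.
M(H2O) = 2(1.008) + 16.00 = 18.016 g/mol.
n(HCl) = 116.683 / 36.458 = 3.20048 mol.
Step 1 (HCl:H2S = 2:1): theoretical n(H2S) = 1.60024 mol; at 71.14% yield, n(H2S) = 1.13841 mol.
Step 2 (H2S:H2O = 2:2): theoretical n(H2O) = 1.13841 mol, so theoretical mass = 1.13841 × 18.016 = 20.5096 g.
At 60.57% yield, actual mass of H2O = 20.5096 × 0.6057 = 12.4227 g.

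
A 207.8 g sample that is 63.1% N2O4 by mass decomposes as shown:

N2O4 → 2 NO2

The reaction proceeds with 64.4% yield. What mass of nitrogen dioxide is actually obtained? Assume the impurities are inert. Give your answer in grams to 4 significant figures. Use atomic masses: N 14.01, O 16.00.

84.44 g

Pure N2O4 available = 207.8 g × 0.631 = 131.12 g.
M(N2O4) = 2(14.01) + 4(16.00) = 92.02 g/mol.
M(NO2) = 14.01 + 2(16.00) = 46.01 g/mol.
n(N2O4) = 131.12 g / 92.02 g/mol = 1.4249 mol.
From the equation the N2O4:NO2 mole ratio is 1:2, so n(NO2) = 1.4249 × 2/1 = 2.8499 mol.
Mass of NO2 = 2.8499 mol × 46.01 g/mol = 131.12 g.
Actual mass collected = 131.12 g × 0.644 = 84.442 g.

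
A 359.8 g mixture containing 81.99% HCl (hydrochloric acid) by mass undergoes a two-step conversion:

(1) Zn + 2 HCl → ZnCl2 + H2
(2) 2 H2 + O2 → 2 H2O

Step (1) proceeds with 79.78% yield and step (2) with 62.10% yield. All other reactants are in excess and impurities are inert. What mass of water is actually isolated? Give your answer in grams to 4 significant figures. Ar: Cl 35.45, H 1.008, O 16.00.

36.11 g

Pure HCl = 359.8 × 0.8199 = 295.00 g.
M(HCl) = 1.008 + 35.45 = 36.458 g/mol.
M(H2O) = 2(1.008) + 16.00 = 18.016 g/mol.
n(HCl) = 295.00 / 36.458 = 8.0915 mol.
Step 1 (HCl:H2 = 2:1): theoretical n(H2) = 4.0458 mol; at 79.78% yield, n(H2) = 3.2277 mol.
Step 2 (H2:H2O = 2:2): theoretical n(H2O) = 3.2277 mol, so theoretical mass = 3.2277 × 18.016 = 58.150 g.
At 62.10% yield, actual mass of H2O = 58.150 × 0.6210 = 36.111 g.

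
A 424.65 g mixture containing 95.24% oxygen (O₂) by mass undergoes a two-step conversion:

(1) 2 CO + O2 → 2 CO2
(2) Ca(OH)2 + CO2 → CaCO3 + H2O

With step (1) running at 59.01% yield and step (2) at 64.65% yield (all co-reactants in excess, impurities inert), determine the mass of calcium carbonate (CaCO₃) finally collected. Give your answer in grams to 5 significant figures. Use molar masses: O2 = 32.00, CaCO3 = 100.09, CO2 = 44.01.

Pure O2 = 424.65 × 0.9524 = 404.437 g.
n(O2) = 404.437 / 32.00 = 12.6386 mol.
Step 1 (O2:CO2 = 1:2): theoretical n(CO2) = 25.2773 mol; at 59.01% yield, n(CO2) = 14.9161 mol.
Step 2 (CO2:CaCO3 = 1:1): theoretical n(CaCO3) = 14.9161 mol, so theoretical mass = 14.9161 × 100.09 = 1492.96 g.
At 64.65% yield, actual mass of CaCO3 = 1492.96 × 0.6465 = 965.196 g.

965.20 g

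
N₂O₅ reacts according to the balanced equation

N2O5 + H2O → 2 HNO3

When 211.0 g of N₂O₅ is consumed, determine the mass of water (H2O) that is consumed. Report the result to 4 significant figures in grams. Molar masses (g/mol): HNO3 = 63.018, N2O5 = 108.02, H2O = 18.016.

35.19 g

n(N2O5) = 211.00 g / 108.02 g/mol = 1.9533 mol.
From the equation the N2O5:H2O mole ratio is 1:1, so n(H2O) = 1.9533 × 1/1 = 1.9533 mol.
Mass of H2O = 1.9533 mol × 18.016 g/mol = 35.191 g.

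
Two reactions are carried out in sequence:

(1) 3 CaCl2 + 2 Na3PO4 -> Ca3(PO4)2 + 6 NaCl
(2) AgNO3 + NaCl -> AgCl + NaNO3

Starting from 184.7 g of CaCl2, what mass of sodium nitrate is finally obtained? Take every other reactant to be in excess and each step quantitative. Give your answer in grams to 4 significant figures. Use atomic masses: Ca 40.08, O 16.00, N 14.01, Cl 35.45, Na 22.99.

M(CaCl2) = 40.08 + 2(35.45) = 110.98 g/mol.
M(NaNO3) = 22.99 + 14.01 + 3(16.00) = 85.00 g/mol.
n(CaCl2) = 184.70 / 110.98 = 1.6643 mol.
Step 1 gives a 3:6 ratio of CaCl2 to NaCl, so n(NaCl) = 3.3285 mol.
In step 2 the NaCl:NaNO3 ratio is 1:1, so n(NaNO3) = 3.3285 mol.
Mass of NaNO3 = 3.3285 × 85.00 = 282.92 g.

282.9 g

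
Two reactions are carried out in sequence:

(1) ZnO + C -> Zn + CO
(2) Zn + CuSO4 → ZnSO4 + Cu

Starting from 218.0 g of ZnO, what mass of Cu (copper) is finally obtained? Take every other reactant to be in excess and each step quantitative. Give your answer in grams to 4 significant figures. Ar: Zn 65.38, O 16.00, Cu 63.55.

M(ZnO) = 65.38 + 16.00 = 81.38 g/mol.
M(Cu) = 63.55 g/mol.
n(ZnO) = 218.00 / 81.38 = 2.6788 mol.
Step 1 gives a 1:1 ratio of ZnO to Zn, so n(Zn) = 2.6788 mol.
In step 2 the Zn:Cu ratio is 1:1, so n(Cu) = 2.6788 mol.
Mass of Cu = 2.6788 × 63.55 = 170.24 g.

170.2 g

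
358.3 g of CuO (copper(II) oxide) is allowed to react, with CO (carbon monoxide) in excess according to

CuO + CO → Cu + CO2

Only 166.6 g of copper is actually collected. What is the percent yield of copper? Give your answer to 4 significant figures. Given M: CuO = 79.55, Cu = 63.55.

58.20 %

n(CuO) = 358.30 g / 79.55 g/mol = 4.5041 mol.
From the equation the CuO:Cu mole ratio is 1:1, so n(Cu) = 4.5041 × 1/1 = 4.5041 mol.
Mass of Cu = 4.5041 mol × 63.55 g/mol = 286.23 g.
This is the theoretical yield. Percent yield = 166.6 g / 286.23 g × 100% = 58.204%.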